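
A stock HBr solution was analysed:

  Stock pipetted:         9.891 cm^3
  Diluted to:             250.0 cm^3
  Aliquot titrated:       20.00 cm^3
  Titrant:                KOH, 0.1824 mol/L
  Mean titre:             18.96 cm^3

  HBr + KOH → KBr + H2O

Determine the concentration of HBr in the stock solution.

4.371 mol/L

n(KOH) = 0.01896 × 0.1824 = 3.458 × 10^-3 mol
n(HBr) in the aliquot = 3.458 × 10^-3 mol (1:1 ratio)
[HBr]_dilute = 3.458 × 10^-3 / 0.02000 = 0.1729 mol/L
Dilution factor = 250.0 / 9.891 = 25.28
[HBr]_stock = 0.1729 × 25.28 = 4.371 mol/L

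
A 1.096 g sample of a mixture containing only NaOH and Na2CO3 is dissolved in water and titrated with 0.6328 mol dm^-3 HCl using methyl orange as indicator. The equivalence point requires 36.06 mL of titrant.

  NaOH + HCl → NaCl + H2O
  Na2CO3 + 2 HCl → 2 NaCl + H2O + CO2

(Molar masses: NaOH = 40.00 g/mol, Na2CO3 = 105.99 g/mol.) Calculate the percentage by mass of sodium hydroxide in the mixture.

31.81 %

n(HCl) = 0.03606 × 0.6328 = 0.02282 mol
Let x = n(NaOH), y = n(Na2CO3).
Titrant: 1x + 2y = 0.02282;  mass: 40.00x + 105.99y = 1.096
Solving, x = 8.717 × 10^-3 mol, y = 7.051 × 10^-3 mol
mass of NaOH = 8.717 × 10^-3 × 40.00 = 0.3487 g
% NaOH = 0.3487 / 1.096 × 100 = 31.81 %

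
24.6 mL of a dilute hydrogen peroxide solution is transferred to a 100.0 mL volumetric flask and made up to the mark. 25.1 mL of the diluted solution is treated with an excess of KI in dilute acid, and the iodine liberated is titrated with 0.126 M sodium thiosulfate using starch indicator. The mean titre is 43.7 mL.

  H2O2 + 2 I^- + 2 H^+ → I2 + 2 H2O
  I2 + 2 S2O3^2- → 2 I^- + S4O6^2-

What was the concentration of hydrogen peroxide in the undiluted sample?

0.446 M

n(S2O3^2-) = 0.0437 × 0.126 = 5.51 × 10^-3 mol
n(I2) = n(S2O3^2-)/2 = 2.75 × 10^-3 mol
n(H2O2) in the aliquot = 2.75 × 10^-3 mol (1:1 ratio)
[H2O2]_dilute = 2.75 × 10^-3 / 0.0251 = 0.110 mol/L
[H2O2]_original = 0.110 × 100.0/24.6 = 0.446 mol/L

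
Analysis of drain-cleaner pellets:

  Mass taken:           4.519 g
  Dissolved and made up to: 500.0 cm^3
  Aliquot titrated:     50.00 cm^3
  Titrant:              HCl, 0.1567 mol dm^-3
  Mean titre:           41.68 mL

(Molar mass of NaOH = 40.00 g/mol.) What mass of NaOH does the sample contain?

2.613 g

NaOH + HCl → NaCl + H2O
n(HCl) per titration = 0.04168 × 0.1567 = 6.531 × 10^-3 mol
n(NaOH) in each aliquot = 6.531 × 10^-3 mol (1:1 ratio)
n(NaOH) in the whole flask = 6.531 × 10^-3 × 500.0/50.00 = 0.06531 mol
mass of NaOH = 0.06531 × 40.00 = 2.613 g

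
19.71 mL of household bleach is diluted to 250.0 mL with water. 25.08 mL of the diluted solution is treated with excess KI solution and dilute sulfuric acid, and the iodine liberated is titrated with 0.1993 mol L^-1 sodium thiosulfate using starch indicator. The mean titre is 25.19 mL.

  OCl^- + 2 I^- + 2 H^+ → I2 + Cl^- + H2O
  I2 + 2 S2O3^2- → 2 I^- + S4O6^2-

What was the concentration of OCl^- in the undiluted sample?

1.269 mol/L

n(S2O3^2-) = 0.02519 × 0.1993 = 5.020 × 10^-3 mol
n(I2) = n(S2O3^2-)/2 = 2.510 × 10^-3 mol
n(OCl^-) in the aliquot = 2.510 × 10^-3 mol (1:1 ratio)
[OCl^-]_dilute = 2.510 × 10^-3 / 0.02508 = 0.1001 mol/L
[OCl^-]_original = 0.1001 × 250.0/19.71 = 1.269 mol/L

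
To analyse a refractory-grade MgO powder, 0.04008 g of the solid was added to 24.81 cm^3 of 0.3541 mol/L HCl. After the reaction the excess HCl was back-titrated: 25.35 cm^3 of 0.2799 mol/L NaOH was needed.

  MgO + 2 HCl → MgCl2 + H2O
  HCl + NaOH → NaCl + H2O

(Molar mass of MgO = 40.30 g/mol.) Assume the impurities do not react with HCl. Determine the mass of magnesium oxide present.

0.03405 g

n(HCl) added = 0.02481 × 0.3541 = 8.785 × 10^-3 mol
n(NaOH) used in back-titration = 0.02535 × 0.2799 = 7.095 × 10^-3 mol
n(HCl) left over = 7.095 × 10^-3 mol (1:1 ratio)
n(HCl) consumed by analyte = 8.785 × 10^-3 − 7.095 × 10^-3 = 1.690 × 10^-3 mol
From the 1:2 ratio, n(MgO) = 1/2 × 1.690 × 10^-3 = 8.449 × 10^-4 mol
mass of MgO = 8.449 × 10^-4 × 40.30 = 0.03405 g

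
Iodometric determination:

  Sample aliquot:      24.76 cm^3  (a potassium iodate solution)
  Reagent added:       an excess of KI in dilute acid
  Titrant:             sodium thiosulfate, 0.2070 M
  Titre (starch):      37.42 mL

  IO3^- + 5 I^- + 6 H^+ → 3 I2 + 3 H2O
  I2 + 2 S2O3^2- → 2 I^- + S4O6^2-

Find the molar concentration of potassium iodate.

0.05214 M

n(S2O3^2-) = 0.03742 × 0.2070 = 7.746 × 10^-3 mol
n(I2) = n(S2O3^2-)/2 = 3.873 × 10^-3 mol
From the 1:3 ratio, n(IO3^-) in the aliquot = 1/3 × 3.873 × 10^-3 = 1.291 × 10^-3 mol
[IO3^-] = 1.291 × 10^-3 / 0.02476 = 0.05214 mol/L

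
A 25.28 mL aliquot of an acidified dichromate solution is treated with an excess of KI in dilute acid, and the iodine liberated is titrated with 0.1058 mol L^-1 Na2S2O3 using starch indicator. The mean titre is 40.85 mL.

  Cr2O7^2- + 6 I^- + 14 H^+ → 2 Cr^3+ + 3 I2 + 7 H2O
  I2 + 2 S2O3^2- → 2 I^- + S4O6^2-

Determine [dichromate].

n(S2O3^2-) = 0.04085 × 0.1058 = 4.322 × 10^-3 mol
n(I2) = n(S2O3^2-)/2 = 2.161 × 10^-3 mol
From the 1:3 ratio, n(Cr2O7^2-) in the aliquot = 1/3 × 2.161 × 10^-3 = 7.203 × 10^-4 mol
[Cr2O7^2-] = 7.203 × 10^-4 / 0.02528 = 0.02849 mol/L

0.02849 mol/L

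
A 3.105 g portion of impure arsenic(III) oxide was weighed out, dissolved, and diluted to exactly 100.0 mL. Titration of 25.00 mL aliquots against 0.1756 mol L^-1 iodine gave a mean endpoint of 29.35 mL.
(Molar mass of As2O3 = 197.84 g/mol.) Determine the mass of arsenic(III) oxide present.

2.039 g

As2O3 + 2 I2 + 2 H2O → As2O5 + 4 HI
n(I2) per titration = 0.02935 × 0.1756 = 5.154 × 10^-3 mol
From the 1:2 ratio, n(As2O3) in each aliquot = 1/2 × 5.154 × 10^-3 = 2.577 × 10^-3 mol
n(As2O3) in the whole flask = 2.577 × 10^-3 × 100.0/25.00 = 0.01031 mol
mass of As2O3 = 0.01031 × 197.84 = 2.039 g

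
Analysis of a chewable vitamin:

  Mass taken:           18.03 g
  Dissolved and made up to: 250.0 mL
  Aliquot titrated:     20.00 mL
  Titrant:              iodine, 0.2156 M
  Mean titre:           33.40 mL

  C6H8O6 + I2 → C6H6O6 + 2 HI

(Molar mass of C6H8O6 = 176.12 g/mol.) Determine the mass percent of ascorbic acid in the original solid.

87.93 %

n(I2) per titration = 0.03340 × 0.2156 = 7.201 × 10^-3 mol
n(C6H8O6) in each aliquot = 7.201 × 10^-3 mol (1:1 ratio)
n(C6H8O6) in the whole flask = 7.201 × 10^-3 × 250.0/20.00 = 0.09001 mol
mass of C6H8O6 = 0.09001 × 176.12 = 15.85 g
% C6H8O6 = 15.85 / 18.03 × 100 = 87.93 %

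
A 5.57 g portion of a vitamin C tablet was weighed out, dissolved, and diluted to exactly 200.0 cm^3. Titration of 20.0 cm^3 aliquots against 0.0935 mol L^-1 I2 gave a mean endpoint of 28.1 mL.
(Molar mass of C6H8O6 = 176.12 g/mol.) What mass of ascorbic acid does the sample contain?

C6H8O6 + I2 → C6H6O6 + 2 HI
n(I2) per titration = 0.0281 × 0.0935 = 2.63 × 10^-3 mol
n(C6H8O6) in each aliquot = 2.63 × 10^-3 mol (1:1 ratio)
n(C6H8O6) in the whole flask = 2.63 × 10^-3 × 200.0/20.0 = 0.0263 mol
mass of C6H8O6 = 0.0263 × 176.12 = 4.63 g

4.63 g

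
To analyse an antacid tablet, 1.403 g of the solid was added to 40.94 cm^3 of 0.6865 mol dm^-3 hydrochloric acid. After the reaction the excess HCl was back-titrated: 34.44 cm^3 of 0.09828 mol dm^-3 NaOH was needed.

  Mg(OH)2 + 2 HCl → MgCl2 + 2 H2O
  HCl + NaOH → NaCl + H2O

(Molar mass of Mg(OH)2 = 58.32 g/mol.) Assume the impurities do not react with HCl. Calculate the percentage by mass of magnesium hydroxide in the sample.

51.38 %

n(HCl) added = 0.04094 × 0.6865 = 0.02811 mol
n(NaOH) used in back-titration = 0.03444 × 0.09828 = 3.385 × 10^-3 mol
n(HCl) left over = 3.385 × 10^-3 mol (1:1 ratio)
n(HCl) consumed by analyte = 0.02811 − 3.385 × 10^-3 = 0.02472 mol
From the 1:2 ratio, n(Mg(OH)2) = 1/2 × 0.02472 = 0.01236 mol
mass of Mg(OH)2 = 0.01236 × 58.32 = 0.7209 g
% Mg(OH)2 = 0.7209 / 1.403 × 100 = 51.38 %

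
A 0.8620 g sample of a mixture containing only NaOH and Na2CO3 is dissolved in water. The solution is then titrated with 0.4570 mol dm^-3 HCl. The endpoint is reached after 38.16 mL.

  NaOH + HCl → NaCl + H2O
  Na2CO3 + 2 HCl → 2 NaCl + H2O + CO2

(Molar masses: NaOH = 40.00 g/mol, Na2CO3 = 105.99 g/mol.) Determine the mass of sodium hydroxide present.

0.1914 g

n(HCl) = 0.03816 × 0.4570 = 0.01744 mol
Let x = n(NaOH), y = n(Na2CO3).
Titrant: 1x + 2y = 0.01744;  mass: 40.00x + 105.99y = 0.8620
Solving, x = 4.785 × 10^-3 mol, y = 6.327 × 10^-3 mol
mass of NaOH = 4.785 × 10^-3 × 40.00 = 0.1914 g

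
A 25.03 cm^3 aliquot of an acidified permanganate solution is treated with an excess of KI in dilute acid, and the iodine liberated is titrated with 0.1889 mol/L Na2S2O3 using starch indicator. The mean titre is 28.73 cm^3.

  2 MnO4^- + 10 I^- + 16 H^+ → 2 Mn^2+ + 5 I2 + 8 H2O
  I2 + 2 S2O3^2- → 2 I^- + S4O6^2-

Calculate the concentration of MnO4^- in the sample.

0.04336 mol/L

n(S2O3^2-) = 0.02873 × 0.1889 = 5.427 × 10^-3 mol
n(I2) = n(S2O3^2-)/2 = 2.714 × 10^-3 mol
From the 2:5 ratio, n(MnO4^-) in the aliquot = 2/5 × 2.714 × 10^-3 = 1.085 × 10^-3 mol
[MnO4^-] = 1.085 × 10^-3 / 0.02503 = 0.04336 mol/L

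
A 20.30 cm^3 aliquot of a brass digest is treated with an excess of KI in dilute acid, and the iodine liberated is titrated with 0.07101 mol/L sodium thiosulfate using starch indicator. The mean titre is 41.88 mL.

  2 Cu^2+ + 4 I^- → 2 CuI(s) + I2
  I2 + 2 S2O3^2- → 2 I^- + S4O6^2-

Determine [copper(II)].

n(S2O3^2-) = 0.04188 × 0.07101 = 2.974 × 10^-3 mol
n(I2) = n(S2O3^2-)/2 = 1.487 × 10^-3 mol
From the 2:1 ratio, n(Cu2+) in the aliquot = 2/1 × 1.487 × 10^-3 = 2.974 × 10^-3 mol
[Cu2+] = 2.974 × 10^-3 / 0.02030 = 0.1465 mol/L

0.1465 mol/L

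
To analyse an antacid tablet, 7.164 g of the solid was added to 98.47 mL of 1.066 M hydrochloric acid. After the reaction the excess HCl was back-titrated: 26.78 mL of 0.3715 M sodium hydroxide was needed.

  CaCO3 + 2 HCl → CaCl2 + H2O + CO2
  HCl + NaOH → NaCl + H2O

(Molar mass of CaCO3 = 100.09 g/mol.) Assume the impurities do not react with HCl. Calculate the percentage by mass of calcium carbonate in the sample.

n(HCl) added = 0.09847 × 1.066 = 0.1050 mol
n(NaOH) used in back-titration = 0.02678 × 0.3715 = 9.949 × 10^-3 mol
n(HCl) left over = 9.949 × 10^-3 mol (1:1 ratio)
n(HCl) consumed by analyte = 0.1050 − 9.949 × 10^-3 = 0.09502 mol
From the 1:2 ratio, n(CaCO3) = 1/2 × 0.09502 = 0.04751 mol
mass of CaCO3 = 0.04751 × 100.09 = 4.755 g
% CaCO3 = 4.755 / 7.164 × 100 = 66.38 %

66.38 %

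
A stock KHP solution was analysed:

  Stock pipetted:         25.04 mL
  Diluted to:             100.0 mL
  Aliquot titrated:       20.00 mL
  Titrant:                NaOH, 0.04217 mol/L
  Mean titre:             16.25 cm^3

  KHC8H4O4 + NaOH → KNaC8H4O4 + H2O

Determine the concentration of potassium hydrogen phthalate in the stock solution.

n(NaOH) = 0.01625 × 0.04217 = 6.853 × 10^-4 mol
n(KHC8H4O4) in the aliquot = 6.853 × 10^-4 mol (1:1 ratio)
[KHC8H4O4]_dilute = 6.853 × 10^-4 / 0.02000 = 0.03426 mol/L
Dilution factor = 100.0 / 25.04 = 3.994
[KHC8H4O4]_stock = 0.03426 × 3.994 = 0.1368 mol/L

0.1368 mol/L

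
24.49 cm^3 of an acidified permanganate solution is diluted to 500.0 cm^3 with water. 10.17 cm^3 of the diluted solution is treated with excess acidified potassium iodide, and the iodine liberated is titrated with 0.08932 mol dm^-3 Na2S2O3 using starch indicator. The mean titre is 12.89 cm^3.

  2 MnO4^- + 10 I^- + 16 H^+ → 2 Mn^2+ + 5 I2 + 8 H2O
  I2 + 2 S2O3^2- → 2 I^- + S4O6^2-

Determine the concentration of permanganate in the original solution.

0.4623 mol/L

n(S2O3^2-) = 0.01289 × 0.08932 = 1.151 × 10^-3 mol
n(I2) = n(S2O3^2-)/2 = 5.757 × 10^-4 mol
From the 2:5 ratio, n(MnO4^-) in the aliquot = 2/5 × 5.757 × 10^-4 = 2.303 × 10^-4 mol
[MnO4^-]_dilute = 2.303 × 10^-4 / 0.01017 = 0.02264 mol/L
[MnO4^-]_original = 0.02264 × 500.0/24.49 = 0.4623 mol/L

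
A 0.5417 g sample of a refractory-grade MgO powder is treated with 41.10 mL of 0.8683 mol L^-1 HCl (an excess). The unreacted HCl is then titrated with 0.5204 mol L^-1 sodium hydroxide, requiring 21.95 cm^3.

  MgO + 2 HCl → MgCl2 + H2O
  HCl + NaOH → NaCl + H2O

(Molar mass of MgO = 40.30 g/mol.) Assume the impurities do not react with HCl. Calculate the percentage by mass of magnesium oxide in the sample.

90.26 %

n(HCl) added = 0.04110 × 0.8683 = 0.03569 mol
n(NaOH) used in back-titration = 0.02195 × 0.5204 = 0.01142 mol
n(HCl) left over = 0.01142 mol (1:1 ratio)
n(HCl) consumed by analyte = 0.03569 − 0.01142 = 0.02426 mol
From the 1:2 ratio, n(MgO) = 1/2 × 0.02426 = 0.01213 mol
mass of MgO = 0.01213 × 40.30 = 0.4889 g
% MgO = 0.4889 / 0.5417 × 100 = 90.26 %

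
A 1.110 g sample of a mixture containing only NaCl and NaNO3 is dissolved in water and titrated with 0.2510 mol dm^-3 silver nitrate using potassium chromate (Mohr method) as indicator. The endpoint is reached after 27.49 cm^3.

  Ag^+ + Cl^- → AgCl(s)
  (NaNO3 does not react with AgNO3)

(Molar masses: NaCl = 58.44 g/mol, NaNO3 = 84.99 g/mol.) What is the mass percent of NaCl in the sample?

n(AgNO3) = 0.02749 × 0.2510 = 6.900 × 10^-3 mol
Let x = n(NaCl), y = n(NaNO3).
Titrant: 1x = 6.900 × 10^-3;  mass: 58.44x + 84.99y = 1.110
Solving, x = 6.900 × 10^-3 mol, y = 8.316 × 10^-3 mol
mass of NaCl = 6.900 × 10^-3 × 58.44 = 0.4032 g
% NaCl = 0.4032 / 1.110 × 100 = 36.33 %

36.33 %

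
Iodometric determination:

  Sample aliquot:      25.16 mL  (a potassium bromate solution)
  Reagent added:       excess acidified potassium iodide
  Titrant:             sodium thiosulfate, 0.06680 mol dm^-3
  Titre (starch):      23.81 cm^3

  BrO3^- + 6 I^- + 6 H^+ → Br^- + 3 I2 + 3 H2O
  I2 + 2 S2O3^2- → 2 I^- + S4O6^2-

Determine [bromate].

n(S2O3^2-) = 0.02381 × 0.06680 = 1.591 × 10^-3 mol
n(I2) = n(S2O3^2-)/2 = 7.953 × 10^-4 mol
From the 1:3 ratio, n(BrO3^-) in the aliquot = 1/3 × 7.953 × 10^-4 = 2.651 × 10^-4 mol
[BrO3^-] = 2.651 × 10^-4 / 0.02516 = 0.01054 mol/L

0.01054 mol/L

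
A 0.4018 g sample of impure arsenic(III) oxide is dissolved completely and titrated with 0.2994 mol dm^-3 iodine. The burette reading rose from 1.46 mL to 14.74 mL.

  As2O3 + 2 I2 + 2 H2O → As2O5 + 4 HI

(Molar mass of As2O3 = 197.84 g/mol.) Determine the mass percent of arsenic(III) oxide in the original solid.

n(I2) = 0.01328 L × 0.2994 mol/L = 3.976 × 10^-3 mol
From the 1:2 ratio, n(As2O3) = 1/2 × 3.976 × 10^-3 = 1.988 × 10^-3 mol
mass of As2O3 = 1.988 × 10^-3 × 197.84 g/mol = 0.3933 g
% As2O3 = 0.3933 / 0.4018 × 100 = 97.89 %

97.89 %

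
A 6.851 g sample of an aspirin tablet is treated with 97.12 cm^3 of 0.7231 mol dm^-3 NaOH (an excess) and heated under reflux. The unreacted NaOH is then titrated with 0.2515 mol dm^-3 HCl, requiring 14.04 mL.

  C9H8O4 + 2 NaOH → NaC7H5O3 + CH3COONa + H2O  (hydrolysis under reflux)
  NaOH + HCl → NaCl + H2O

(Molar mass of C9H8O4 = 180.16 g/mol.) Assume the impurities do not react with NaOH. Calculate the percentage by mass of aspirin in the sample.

n(NaOH) added = 0.09712 × 0.7231 = 0.07023 mol
n(HCl) used in back-titration = 0.01404 × 0.2515 = 3.531 × 10^-3 mol
n(NaOH) left over = 3.531 × 10^-3 mol (1:1 ratio)
n(NaOH) consumed by analyte = 0.07023 − 3.531 × 10^-3 = 0.06670 mol
From the 1:2 ratio, n(C9H8O4) = 1/2 × 0.06670 = 0.03335 mol
mass of C9H8O4 = 0.03335 × 180.16 = 6.008 g
% C9H8O4 = 6.008 / 6.851 × 100 = 87.70 %

87.70 %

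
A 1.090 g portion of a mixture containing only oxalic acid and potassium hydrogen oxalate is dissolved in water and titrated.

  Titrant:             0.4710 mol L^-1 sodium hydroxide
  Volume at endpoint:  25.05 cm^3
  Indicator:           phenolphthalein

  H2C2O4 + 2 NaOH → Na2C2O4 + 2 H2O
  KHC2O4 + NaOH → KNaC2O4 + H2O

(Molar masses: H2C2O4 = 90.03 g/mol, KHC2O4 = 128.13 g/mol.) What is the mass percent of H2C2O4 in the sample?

20.96 %

n(NaOH) = 0.02505 × 0.4710 = 0.01180 mol
Let x = n(H2C2O4), y = n(KHC2O4).
Titrant: 2x + 1y = 0.01180;  mass: 90.03x + 128.13y = 1.090
Solving, x = 2.537 × 10^-3 mol, y = 6.724 × 10^-3 mol
mass of H2C2O4 = 2.537 × 10^-3 × 90.03 = 0.2284 g
% H2C2O4 = 0.2284 / 1.090 × 100 = 20.96 %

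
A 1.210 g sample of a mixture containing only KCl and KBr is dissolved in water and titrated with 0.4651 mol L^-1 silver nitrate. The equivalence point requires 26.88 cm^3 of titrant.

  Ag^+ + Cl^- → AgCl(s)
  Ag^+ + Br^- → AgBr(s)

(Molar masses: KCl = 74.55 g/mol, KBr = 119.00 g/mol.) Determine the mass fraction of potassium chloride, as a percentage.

38.50 %

n(AgNO3) = 0.02688 × 0.4651 = 0.01250 mol
Let x = n(KCl), y = n(KBr).
Titrant: 1x + 1y = 0.01250;  mass: 74.55x + 119.00y = 1.210
Solving, x = 6.248 × 10^-3 mol, y = 6.254 × 10^-3 mol
mass of KCl = 6.248 × 10^-3 × 74.55 = 0.4658 g
% KCl = 0.4658 / 1.210 × 100 = 38.50 %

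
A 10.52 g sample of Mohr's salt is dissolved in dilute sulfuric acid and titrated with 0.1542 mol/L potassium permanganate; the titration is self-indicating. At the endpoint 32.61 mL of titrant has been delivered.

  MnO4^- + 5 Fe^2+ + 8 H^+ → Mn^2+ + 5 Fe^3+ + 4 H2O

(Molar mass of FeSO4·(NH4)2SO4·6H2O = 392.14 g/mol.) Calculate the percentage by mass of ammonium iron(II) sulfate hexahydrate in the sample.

n(KMnO4) = 0.03261 L × 0.1542 mol/L = 5.028 × 10^-3 mol
From the 5:1 ratio, n(FeSO4·(NH4)2SO4·6H2O) = 5/1 × 5.028 × 10^-3 = 0.02514 mol
mass of FeSO4·(NH4)2SO4·6H2O = 0.02514 × 392.14 g/mol = 9.859 g
% FeSO4·(NH4)2SO4·6H2O = 9.859 / 10.52 × 100 = 93.72 %

93.72 %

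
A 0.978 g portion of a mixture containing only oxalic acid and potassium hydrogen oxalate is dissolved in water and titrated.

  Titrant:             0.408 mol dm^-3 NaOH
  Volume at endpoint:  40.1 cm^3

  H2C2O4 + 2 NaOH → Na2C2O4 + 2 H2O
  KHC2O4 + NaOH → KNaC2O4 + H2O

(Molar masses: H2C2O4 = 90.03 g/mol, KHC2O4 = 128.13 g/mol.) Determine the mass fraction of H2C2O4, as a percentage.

n(NaOH) = 0.0401 × 0.408 = 0.0164 mol
Let x = n(H2C2O4), y = n(KHC2O4).
Titrant: 2x + 1y = 0.0164;  mass: 90.03x + 128.13y = 0.978
Solving, x = 6.73 × 10^-3 mol, y = 2.91 × 10^-3 mol
mass of H2C2O4 = 6.73 × 10^-3 × 90.03 = 0.606 g
% H2C2O4 = 0.606 / 0.978 × 100 = 61.9 %

61.9 %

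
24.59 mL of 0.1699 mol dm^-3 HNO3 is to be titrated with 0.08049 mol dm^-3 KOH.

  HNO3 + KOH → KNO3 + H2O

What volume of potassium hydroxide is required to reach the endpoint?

51.91 mL

n(HNO3) = 0.02459 L × 0.1699 mol/L = 4.178 × 10^-3 mol
n(KOH) = 4.178 × 10^-3 mol (1:1 stoichiometry)
V(KOH) = 4.178 × 10^-3 mol / 0.08049 mol/L = 0.05191 L = 51.91 mL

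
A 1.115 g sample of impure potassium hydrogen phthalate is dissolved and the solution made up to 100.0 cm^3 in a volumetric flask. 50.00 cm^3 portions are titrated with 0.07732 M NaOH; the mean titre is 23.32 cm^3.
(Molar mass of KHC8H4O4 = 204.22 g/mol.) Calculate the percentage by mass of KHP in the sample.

KHC8H4O4 + NaOH → KNaC8H4O4 + H2O
n(NaOH) per titration = 0.02332 × 0.07732 = 1.803 × 10^-3 mol
n(KHC8H4O4) in each aliquot = 1.803 × 10^-3 mol (1:1 ratio)
n(KHC8H4O4) in the whole flask = 1.803 × 10^-3 × 100.0/50.00 = 3.606 × 10^-3 mol
mass of KHC8H4O4 = 3.606 × 10^-3 × 204.22 = 0.7365 g
% KHC8H4O4 = 0.7365 / 1.115 × 100 = 66.05 %

66.05 %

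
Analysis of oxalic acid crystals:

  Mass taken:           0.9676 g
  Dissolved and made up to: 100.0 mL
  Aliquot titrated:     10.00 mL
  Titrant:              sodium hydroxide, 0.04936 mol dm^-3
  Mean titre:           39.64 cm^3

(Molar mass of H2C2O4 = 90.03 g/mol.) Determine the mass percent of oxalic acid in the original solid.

H2C2O4 + 2 NaOH → Na2C2O4 + 2 H2O
n(NaOH) per titration = 0.03964 × 0.04936 = 1.957 × 10^-3 mol
From the 1:2 ratio, n(H2C2O4) in each aliquot = 1/2 × 1.957 × 10^-3 = 9.783 × 10^-4 mol
n(H2C2O4) in the whole flask = 9.783 × 10^-4 × 100.0/10.00 = 9.783 × 10^-3 mol
mass of H2C2O4 = 9.783 × 10^-3 × 90.03 = 0.8808 g
% H2C2O4 = 0.8808 / 0.9676 × 100 = 91.03 %

91.03 %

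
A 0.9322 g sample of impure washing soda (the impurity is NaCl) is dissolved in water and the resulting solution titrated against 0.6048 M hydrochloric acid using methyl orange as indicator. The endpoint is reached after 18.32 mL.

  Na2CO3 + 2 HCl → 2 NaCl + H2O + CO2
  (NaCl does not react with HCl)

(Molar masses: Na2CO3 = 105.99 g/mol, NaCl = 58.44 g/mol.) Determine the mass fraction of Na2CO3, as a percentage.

62.99 %

n(HCl) = 0.01832 × 0.6048 = 0.01108 mol
Let x = n(Na2CO3), y = n(NaCl).
Titrant: 2x = 0.01108;  mass: 105.99x + 58.44y = 0.9322
Solving, x = 5.540 × 10^-3 mol, y = 5.904 × 10^-3 mol
mass of Na2CO3 = 5.540 × 10^-3 × 105.99 = 0.5872 g
% Na2CO3 = 0.5872 / 0.9322 × 100 = 62.99 %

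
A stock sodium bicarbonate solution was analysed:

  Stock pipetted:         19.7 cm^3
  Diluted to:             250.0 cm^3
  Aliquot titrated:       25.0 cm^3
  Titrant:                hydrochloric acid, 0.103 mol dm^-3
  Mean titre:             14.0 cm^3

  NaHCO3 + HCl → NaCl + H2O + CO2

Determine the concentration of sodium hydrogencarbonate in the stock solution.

n(HCl) = 0.0140 × 0.103 = 1.44 × 10^-3 mol
n(NaHCO3) in the aliquot = 1.44 × 10^-3 mol (1:1 ratio)
[NaHCO3]_dilute = 1.44 × 10^-3 / 0.0250 = 0.0577 mol/L
Dilution factor = 250.0 / 19.7 = 12.69
[NaHCO3]_stock = 0.0577 × 12.69 = 0.732 mol/L

0.732 mol/L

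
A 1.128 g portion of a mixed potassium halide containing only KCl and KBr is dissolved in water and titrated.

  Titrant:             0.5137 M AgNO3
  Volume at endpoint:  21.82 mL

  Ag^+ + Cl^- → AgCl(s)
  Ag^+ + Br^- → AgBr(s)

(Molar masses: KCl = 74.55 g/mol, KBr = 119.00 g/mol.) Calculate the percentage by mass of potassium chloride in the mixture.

30.61 %

n(AgNO3) = 0.02182 × 0.5137 = 0.01121 mol
Let x = n(KCl), y = n(KBr).
Titrant: 1x + 1y = 0.01121;  mass: 74.55x + 119.00y = 1.128
Solving, x = 4.631 × 10^-3 mol, y = 6.578 × 10^-3 mol
mass of KCl = 4.631 × 10^-3 × 74.55 = 0.3453 g
% KCl = 0.3453 / 1.128 × 100 = 30.61 %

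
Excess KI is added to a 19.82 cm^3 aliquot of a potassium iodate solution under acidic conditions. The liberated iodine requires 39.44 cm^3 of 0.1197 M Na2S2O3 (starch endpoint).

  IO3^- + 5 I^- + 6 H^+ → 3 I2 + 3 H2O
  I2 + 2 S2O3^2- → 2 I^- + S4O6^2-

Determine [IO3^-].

0.03970 M

n(S2O3^2-) = 0.03944 × 0.1197 = 4.721 × 10^-3 mol
n(I2) = n(S2O3^2-)/2 = 2.360 × 10^-3 mol
From the 1:3 ratio, n(IO3^-) in the aliquot = 1/3 × 2.360 × 10^-3 = 7.868 × 10^-4 mol
[IO3^-] = 7.868 × 10^-4 / 0.01982 = 0.03970 mol/L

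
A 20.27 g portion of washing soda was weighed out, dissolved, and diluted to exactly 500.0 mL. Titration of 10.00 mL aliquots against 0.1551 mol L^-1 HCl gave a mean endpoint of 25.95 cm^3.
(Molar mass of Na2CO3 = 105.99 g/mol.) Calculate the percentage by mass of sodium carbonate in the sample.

Na2CO3 + 2 HCl → 2 NaCl + H2O + CO2
n(HCl) per titration = 0.02595 × 0.1551 = 4.025 × 10^-3 mol
From the 1:2 ratio, n(Na2CO3) in each aliquot = 1/2 × 4.025 × 10^-3 = 2.012 × 10^-3 mol
n(Na2CO3) in the whole flask = 2.012 × 10^-3 × 500.0/10.00 = 0.1006 mol
mass of Na2CO3 = 0.1006 × 105.99 = 10.66 g
% Na2CO3 = 10.66 / 20.27 × 100 = 52.61 %

52.61 %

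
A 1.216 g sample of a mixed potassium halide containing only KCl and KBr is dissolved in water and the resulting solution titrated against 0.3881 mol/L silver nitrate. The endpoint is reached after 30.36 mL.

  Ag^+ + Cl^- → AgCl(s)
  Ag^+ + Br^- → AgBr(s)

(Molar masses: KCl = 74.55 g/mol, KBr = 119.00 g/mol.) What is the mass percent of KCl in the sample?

n(AgNO3) = 0.03036 × 0.3881 = 0.01178 mol
Let x = n(KCl), y = n(KBr).
Titrant: 1x + 1y = 0.01178;  mass: 74.55x + 119.00y = 1.216
Solving, x = 4.188 × 10^-3 mol, y = 7.595 × 10^-3 mol
mass of KCl = 4.188 × 10^-3 × 74.55 = 0.3122 g
% KCl = 0.3122 / 1.216 × 100 = 25.67 %

25.67 %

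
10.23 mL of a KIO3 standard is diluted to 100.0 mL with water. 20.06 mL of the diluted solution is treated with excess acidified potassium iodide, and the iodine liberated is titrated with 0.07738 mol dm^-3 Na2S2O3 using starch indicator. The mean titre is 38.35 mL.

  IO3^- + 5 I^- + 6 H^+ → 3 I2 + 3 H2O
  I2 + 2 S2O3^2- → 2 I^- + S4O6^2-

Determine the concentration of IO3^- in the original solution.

0.2410 mol/L

n(S2O3^2-) = 0.03835 × 0.07738 = 2.968 × 10^-3 mol
n(I2) = n(S2O3^2-)/2 = 1.484 × 10^-3 mol
From the 1:3 ratio, n(IO3^-) in the aliquot = 1/3 × 1.484 × 10^-3 = 4.946 × 10^-4 mol
[IO3^-]_dilute = 4.946 × 10^-4 / 0.02006 = 0.02466 mol/L
[IO3^-]_original = 0.02466 × 100.0/10.23 = 0.2410 mol/L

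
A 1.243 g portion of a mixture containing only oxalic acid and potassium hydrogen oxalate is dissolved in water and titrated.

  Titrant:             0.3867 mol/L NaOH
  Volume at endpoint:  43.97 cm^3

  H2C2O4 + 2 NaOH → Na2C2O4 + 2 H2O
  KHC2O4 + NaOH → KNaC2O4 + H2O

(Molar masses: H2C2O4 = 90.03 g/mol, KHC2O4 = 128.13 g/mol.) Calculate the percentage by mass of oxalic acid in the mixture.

n(NaOH) = 0.04397 × 0.3867 = 0.01700 mol
Let x = n(H2C2O4), y = n(KHC2O4).
Titrant: 2x + 1y = 0.01700;  mass: 90.03x + 128.13y = 1.243
Solving, x = 5.628 × 10^-3 mol, y = 5.746 × 10^-3 mol
mass of H2C2O4 = 5.628 × 10^-3 × 90.03 = 0.5067 g
% H2C2O4 = 0.5067 / 1.243 × 100 = 40.77 %

40.77 %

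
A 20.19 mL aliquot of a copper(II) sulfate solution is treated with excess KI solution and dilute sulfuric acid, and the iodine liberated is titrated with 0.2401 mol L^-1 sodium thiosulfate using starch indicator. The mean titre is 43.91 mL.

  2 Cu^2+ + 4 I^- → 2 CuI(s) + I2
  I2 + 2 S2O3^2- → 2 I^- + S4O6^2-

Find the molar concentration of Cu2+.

0.5222 mol/L

n(S2O3^2-) = 0.04391 × 0.2401 = 0.01054 mol
n(I2) = n(S2O3^2-)/2 = 5.271 × 10^-3 mol
From the 2:1 ratio, n(Cu2+) in the aliquot = 2/1 × 5.271 × 10^-3 = 0.01054 mol
[Cu2+] = 0.01054 / 0.02019 = 0.5222 mol/L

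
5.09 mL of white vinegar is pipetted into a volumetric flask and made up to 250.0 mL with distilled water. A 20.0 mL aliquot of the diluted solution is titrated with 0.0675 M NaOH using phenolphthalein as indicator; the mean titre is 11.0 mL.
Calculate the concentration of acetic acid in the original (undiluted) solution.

1.82 M

CH3COOH + NaOH → CH3COONa + H2O
n(NaOH) = 0.0110 × 0.0675 = 7.42 × 10^-4 mol
n(CH3COOH) in the aliquot = 7.42 × 10^-4 mol (1:1 ratio)
[CH3COOH]_dilute = 7.42 × 10^-4 / 0.0200 = 0.0371 mol/L
Dilution factor = 250.0 / 5.09 = 49.12
[CH3COOH]_stock = 0.0371 × 49.12 = 1.82 mol/L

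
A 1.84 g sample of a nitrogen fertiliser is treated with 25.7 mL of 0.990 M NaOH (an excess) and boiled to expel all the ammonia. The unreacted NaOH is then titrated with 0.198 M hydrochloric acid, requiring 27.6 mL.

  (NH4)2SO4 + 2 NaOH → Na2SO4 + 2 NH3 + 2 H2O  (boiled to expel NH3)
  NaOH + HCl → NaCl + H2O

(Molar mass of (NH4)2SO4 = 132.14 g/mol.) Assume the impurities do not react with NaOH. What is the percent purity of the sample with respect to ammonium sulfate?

n(NaOH) added = 0.0257 × 0.990 = 0.0254 mol
n(HCl) used in back-titration = 0.0276 × 0.198 = 5.46 × 10^-3 mol
n(NaOH) left over = 5.46 × 10^-3 mol (1:1 ratio)
n(NaOH) consumed by analyte = 0.0254 − 5.46 × 10^-3 = 0.0200 mol
From the 1:2 ratio, n((NH4)2SO4) = 1/2 × 0.0200 = 9.99 × 10^-3 mol
mass of (NH4)2SO4 = 9.99 × 10^-3 × 132.14 = 1.32 g
% (NH4)2SO4 = 1.32 / 1.84 × 100 = 71.7 %

71.7 %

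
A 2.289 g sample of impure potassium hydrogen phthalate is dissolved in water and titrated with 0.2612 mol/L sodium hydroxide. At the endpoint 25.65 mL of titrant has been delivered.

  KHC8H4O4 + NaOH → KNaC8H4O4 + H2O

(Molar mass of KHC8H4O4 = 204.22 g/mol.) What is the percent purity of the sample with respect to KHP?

n(NaOH) = 0.02565 L × 0.2612 mol/L = 6.700 × 10^-3 mol
n(KHC8H4O4) = 6.700 × 10^-3 mol (1:1 ratio)
mass of KHC8H4O4 = 6.700 × 10^-3 × 204.22 g/mol = 1.368 g
% KHC8H4O4 = 1.368 / 2.289 × 100 = 59.77 %

59.77 %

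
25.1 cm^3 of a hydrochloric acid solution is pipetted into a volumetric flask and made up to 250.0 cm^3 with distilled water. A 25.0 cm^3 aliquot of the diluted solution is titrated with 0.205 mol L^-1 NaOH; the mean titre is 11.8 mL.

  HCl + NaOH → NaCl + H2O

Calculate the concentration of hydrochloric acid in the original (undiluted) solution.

n(NaOH) = 0.0118 × 0.205 = 2.42 × 10^-3 mol
n(HCl) in the aliquot = 2.42 × 10^-3 mol (1:1 ratio)
[HCl]_dilute = 2.42 × 10^-3 / 0.0250 = 0.0968 mol/L
Dilution factor = 250.0 / 25.1 = 9.960
[HCl]_stock = 0.0968 × 9.960 = 0.964 mol/L

0.964 mol/L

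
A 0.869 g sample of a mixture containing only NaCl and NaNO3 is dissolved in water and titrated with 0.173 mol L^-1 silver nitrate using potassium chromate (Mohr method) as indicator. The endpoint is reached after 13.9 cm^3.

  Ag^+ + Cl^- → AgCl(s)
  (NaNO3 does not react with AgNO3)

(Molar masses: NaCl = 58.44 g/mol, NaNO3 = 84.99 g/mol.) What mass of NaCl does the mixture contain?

0.141 g

n(AgNO3) = 0.0139 × 0.173 = 2.40 × 10^-3 mol
Let x = n(NaCl), y = n(NaNO3).
Titrant: 1x = 2.40 × 10^-3;  mass: 58.44x + 84.99y = 0.869
Solving, x = 2.40 × 10^-3 mol, y = 8.57 × 10^-3 mol
mass of NaCl = 2.40 × 10^-3 × 58.44 = 0.141 g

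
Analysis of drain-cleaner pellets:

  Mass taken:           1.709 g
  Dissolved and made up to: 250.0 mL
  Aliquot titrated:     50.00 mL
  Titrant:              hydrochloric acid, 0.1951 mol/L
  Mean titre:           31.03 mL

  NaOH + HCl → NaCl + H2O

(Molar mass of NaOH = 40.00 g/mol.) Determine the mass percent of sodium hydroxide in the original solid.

n(HCl) per titration = 0.03103 × 0.1951 = 6.054 × 10^-3 mol
n(NaOH) in each aliquot = 6.054 × 10^-3 mol (1:1 ratio)
n(NaOH) in the whole flask = 6.054 × 10^-3 × 250.0/50.00 = 0.03027 mol
mass of NaOH = 0.03027 × 40.00 = 1.211 g
% NaOH = 1.211 / 1.709 × 100 = 70.85 %

70.85 %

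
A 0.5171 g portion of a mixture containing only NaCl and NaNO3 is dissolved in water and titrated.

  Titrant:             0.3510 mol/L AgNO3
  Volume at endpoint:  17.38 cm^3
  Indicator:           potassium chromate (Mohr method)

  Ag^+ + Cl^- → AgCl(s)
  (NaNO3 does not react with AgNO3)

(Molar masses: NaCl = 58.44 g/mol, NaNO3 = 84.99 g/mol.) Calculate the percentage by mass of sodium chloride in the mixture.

n(AgNO3) = 0.01738 × 0.3510 = 6.100 × 10^-3 mol
Let x = n(NaCl), y = n(NaNO3).
Titrant: 1x = 6.100 × 10^-3;  mass: 58.44x + 84.99y = 0.5171
Solving, x = 6.100 × 10^-3 mol, y = 1.890 × 10^-3 mol
mass of NaCl = 6.100 × 10^-3 × 58.44 = 0.3565 g
% NaCl = 0.3565 / 0.5171 × 100 = 68.94 %

68.94 %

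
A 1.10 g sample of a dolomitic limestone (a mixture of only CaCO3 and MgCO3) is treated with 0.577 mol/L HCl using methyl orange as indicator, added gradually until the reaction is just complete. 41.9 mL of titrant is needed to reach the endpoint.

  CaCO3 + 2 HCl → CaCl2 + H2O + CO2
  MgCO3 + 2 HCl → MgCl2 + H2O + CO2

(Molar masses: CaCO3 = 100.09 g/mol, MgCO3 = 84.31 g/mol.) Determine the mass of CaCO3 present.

0.513 g

n(HCl) = 0.0419 × 0.577 = 0.0242 mol
Let x = n(CaCO3), y = n(MgCO3).
Titrant: 2x + 2y = 0.0242;  mass: 100.09x + 84.31y = 1.10
Solving, x = 5.12 × 10^-3 mol, y = 6.96 × 10^-3 mol
mass of CaCO3 = 5.12 × 10^-3 × 100.09 = 0.513 g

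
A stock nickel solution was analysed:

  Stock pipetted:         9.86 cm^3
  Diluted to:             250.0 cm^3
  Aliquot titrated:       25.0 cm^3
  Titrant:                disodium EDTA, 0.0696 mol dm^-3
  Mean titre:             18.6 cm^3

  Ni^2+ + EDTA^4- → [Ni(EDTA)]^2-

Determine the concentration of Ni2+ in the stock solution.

n(EDTA) = 0.0186 × 0.0696 = 1.29 × 10^-3 mol
n(Ni2+) in the aliquot = 1.29 × 10^-3 mol (1:1 ratio)
[Ni2+]_dilute = 1.29 × 10^-3 / 0.0250 = 0.0518 mol/L
Dilution factor = 250.0 / 9.86 = 25.35
[Ni2+]_stock = 0.0518 × 25.35 = 1.31 mol/L

1.31 mol/L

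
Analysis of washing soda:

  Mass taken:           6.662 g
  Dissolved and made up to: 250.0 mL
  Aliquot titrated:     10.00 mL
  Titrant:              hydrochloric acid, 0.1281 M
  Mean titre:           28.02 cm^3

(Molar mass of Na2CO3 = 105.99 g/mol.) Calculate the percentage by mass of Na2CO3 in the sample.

71.38 %

Na2CO3 + 2 HCl → 2 NaCl + H2O + CO2
n(HCl) per titration = 0.02802 × 0.1281 = 3.589 × 10^-3 mol
From the 1:2 ratio, n(Na2CO3) in each aliquot = 1/2 × 3.589 × 10^-3 = 1.795 × 10^-3 mol
n(Na2CO3) in the whole flask = 1.795 × 10^-3 × 250.0/10.00 = 0.04487 mol
mass of Na2CO3 = 0.04487 × 105.99 = 4.755 g
% Na2CO3 = 4.755 / 6.662 × 100 = 71.38 %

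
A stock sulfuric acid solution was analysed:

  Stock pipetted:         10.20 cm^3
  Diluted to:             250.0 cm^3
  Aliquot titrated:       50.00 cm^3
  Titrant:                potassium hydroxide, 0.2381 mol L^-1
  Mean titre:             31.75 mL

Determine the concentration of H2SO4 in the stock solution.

H2SO4 + 2 KOH → K2SO4 + 2 H2O
n(KOH) = 0.03175 × 0.2381 = 7.560 × 10^-3 mol
From the 1:2 ratio, n(H2SO4) in the aliquot = 1/2 × 7.560 × 10^-3 = 3.780 × 10^-3 mol
[H2SO4]_dilute = 3.780 × 10^-3 / 0.05000 = 0.07560 mol/L
Dilution factor = 250.0 / 10.20 = 24.51
[H2SO4]_stock = 0.07560 × 24.51 = 1.853 mol/L

1.853 mol/L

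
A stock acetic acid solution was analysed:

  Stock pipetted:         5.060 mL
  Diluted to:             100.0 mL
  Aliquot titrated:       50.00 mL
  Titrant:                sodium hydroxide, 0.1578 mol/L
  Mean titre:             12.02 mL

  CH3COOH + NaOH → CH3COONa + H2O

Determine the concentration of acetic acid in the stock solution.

0.7497 mol/L

n(NaOH) = 0.01202 × 0.1578 = 1.897 × 10^-3 mol
n(CH3COOH) in the aliquot = 1.897 × 10^-3 mol (1:1 ratio)
[CH3COOH]_dilute = 1.897 × 10^-3 / 0.05000 = 0.03794 mol/L
Dilution factor = 100.0 / 5.060 = 19.76
[CH3COOH]_stock = 0.03794 × 19.76 = 0.7497 mol/L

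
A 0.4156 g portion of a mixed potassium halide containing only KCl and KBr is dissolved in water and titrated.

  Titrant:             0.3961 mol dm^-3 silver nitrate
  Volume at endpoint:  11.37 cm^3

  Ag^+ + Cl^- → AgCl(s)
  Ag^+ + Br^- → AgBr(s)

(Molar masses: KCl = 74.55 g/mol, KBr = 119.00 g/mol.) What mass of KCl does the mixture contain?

0.2018 g

n(AgNO3) = 0.01137 × 0.3961 = 4.504 × 10^-3 mol
Let x = n(KCl), y = n(KBr).
Titrant: 1x + 1y = 4.504 × 10^-3;  mass: 74.55x + 119.00y = 0.4156
Solving, x = 2.707 × 10^-3 mol, y = 1.796 × 10^-3 mol
mass of KCl = 2.707 × 10^-3 × 74.55 = 0.2018 g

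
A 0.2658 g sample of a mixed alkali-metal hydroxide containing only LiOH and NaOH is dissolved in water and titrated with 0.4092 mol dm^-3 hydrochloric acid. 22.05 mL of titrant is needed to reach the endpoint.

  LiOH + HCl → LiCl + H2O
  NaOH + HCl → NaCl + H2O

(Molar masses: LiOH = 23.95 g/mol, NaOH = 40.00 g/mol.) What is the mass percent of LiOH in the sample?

n(HCl) = 0.02205 × 0.4092 = 9.023 × 10^-3 mol
Let x = n(LiOH), y = n(NaOH).
Titrant: 1x + 1y = 9.023 × 10^-3;  mass: 23.95x + 40.00y = 0.2658
Solving, x = 5.926 × 10^-3 mol, y = 3.097 × 10^-3 mol
mass of LiOH = 5.926 × 10^-3 × 23.95 = 0.1419 g
% LiOH = 0.1419 / 0.2658 × 100 = 53.40 %

53.40 %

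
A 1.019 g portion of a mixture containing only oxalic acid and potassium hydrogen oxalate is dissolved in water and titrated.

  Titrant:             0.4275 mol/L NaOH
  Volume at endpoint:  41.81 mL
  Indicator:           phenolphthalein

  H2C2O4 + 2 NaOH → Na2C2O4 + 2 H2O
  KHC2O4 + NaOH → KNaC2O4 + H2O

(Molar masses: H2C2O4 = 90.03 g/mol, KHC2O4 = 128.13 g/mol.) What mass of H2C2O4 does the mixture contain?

n(NaOH) = 0.04181 × 0.4275 = 0.01787 mol
Let x = n(H2C2O4), y = n(KHC2O4).
Titrant: 2x + 1y = 0.01787;  mass: 90.03x + 128.13y = 1.019
Solving, x = 7.647 × 10^-3 mol, y = 2.580 × 10^-3 mol
mass of H2C2O4 = 7.647 × 10^-3 × 90.03 = 0.6885 g

0.6885 g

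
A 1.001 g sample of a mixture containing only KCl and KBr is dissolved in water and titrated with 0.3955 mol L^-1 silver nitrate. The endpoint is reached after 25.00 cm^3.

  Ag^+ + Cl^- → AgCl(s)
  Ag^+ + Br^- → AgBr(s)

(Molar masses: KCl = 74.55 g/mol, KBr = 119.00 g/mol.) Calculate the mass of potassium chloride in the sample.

n(AgNO3) = 0.02500 × 0.3955 = 9.888 × 10^-3 mol
Let x = n(KCl), y = n(KBr).
Titrant: 1x + 1y = 9.888 × 10^-3;  mass: 74.55x + 119.00y = 1.001
Solving, x = 3.951 × 10^-3 mol, y = 5.937 × 10^-3 mol
mass of KCl = 3.951 × 10^-3 × 74.55 = 0.2945 g

0.2945 g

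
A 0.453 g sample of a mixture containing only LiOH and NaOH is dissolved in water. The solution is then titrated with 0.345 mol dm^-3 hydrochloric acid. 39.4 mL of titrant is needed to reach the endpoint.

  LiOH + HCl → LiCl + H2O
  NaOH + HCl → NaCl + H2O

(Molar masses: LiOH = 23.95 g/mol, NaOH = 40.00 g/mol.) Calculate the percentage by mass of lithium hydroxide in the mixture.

n(HCl) = 0.0394 × 0.345 = 0.0136 mol
Let x = n(LiOH), y = n(NaOH).
Titrant: 1x + 1y = 0.0136;  mass: 23.95x + 40.00y = 0.453
Solving, x = 5.65 × 10^-3 mol, y = 7.94 × 10^-3 mol
mass of LiOH = 5.65 × 10^-3 × 23.95 = 0.135 g
% LiOH = 0.135 / 0.453 × 100 = 29.9 %

29.9 %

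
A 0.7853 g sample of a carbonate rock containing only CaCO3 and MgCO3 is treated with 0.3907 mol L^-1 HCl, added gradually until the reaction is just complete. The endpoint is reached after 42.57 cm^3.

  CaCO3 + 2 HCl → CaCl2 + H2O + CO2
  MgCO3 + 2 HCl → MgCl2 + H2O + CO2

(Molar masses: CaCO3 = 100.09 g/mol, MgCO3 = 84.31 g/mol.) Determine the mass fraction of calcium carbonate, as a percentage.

67.99 %

n(HCl) = 0.04257 × 0.3907 = 0.01663 mol
Let x = n(CaCO3), y = n(MgCO3).
Titrant: 2x + 2y = 0.01663;  mass: 100.09x + 84.31y = 0.7853
Solving, x = 5.334 × 10^-3 mol, y = 2.982 × 10^-3 mol
mass of CaCO3 = 5.334 × 10^-3 × 100.09 = 0.5339 g
% CaCO3 = 0.5339 / 0.7853 × 100 = 67.99 %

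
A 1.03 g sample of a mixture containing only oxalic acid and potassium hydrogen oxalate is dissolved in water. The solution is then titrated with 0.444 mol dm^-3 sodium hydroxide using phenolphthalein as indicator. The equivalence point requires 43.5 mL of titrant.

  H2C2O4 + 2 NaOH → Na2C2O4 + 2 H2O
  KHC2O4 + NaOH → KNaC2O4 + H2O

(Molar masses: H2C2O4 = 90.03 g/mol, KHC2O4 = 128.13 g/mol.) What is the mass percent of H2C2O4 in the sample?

76.0 %

n(NaOH) = 0.0435 × 0.444 = 0.0193 mol
Let x = n(H2C2O4), y = n(KHC2O4).
Titrant: 2x + 1y = 0.0193;  mass: 90.03x + 128.13y = 1.03
Solving, x = 8.69 × 10^-3 mol, y = 1.93 × 10^-3 mol
mass of H2C2O4 = 8.69 × 10^-3 × 90.03 = 0.782 g
% H2C2O4 = 0.782 / 1.03 × 100 = 76.0 %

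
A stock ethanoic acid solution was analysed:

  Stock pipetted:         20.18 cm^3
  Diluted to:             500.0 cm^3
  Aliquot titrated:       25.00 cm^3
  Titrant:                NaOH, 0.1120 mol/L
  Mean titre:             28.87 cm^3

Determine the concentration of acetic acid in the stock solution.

CH3COOH + NaOH → CH3COONa + H2O
n(NaOH) = 0.02887 × 0.1120 = 3.233 × 10^-3 mol
n(CH3COOH) in the aliquot = 3.233 × 10^-3 mol (1:1 ratio)
[CH3COOH]_dilute = 3.233 × 10^-3 / 0.02500 = 0.1293 mol/L
Dilution factor = 500.0 / 20.18 = 24.78
[CH3COOH]_stock = 0.1293 × 24.78 = 3.205 mol/L

3.205 mol/L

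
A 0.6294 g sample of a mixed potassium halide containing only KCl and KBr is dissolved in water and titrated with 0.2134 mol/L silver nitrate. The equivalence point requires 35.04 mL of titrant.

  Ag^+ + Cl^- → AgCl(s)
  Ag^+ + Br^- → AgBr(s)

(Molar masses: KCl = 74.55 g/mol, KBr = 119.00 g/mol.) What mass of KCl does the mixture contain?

0.4368 g

n(AgNO3) = 0.03504 × 0.2134 = 7.478 × 10^-3 mol
Let x = n(KCl), y = n(KBr).
Titrant: 1x + 1y = 7.478 × 10^-3;  mass: 74.55x + 119.00y = 0.6294
Solving, x = 5.859 × 10^-3 mol, y = 1.619 × 10^-3 mol
mass of KCl = 5.859 × 10^-3 × 74.55 = 0.4368 g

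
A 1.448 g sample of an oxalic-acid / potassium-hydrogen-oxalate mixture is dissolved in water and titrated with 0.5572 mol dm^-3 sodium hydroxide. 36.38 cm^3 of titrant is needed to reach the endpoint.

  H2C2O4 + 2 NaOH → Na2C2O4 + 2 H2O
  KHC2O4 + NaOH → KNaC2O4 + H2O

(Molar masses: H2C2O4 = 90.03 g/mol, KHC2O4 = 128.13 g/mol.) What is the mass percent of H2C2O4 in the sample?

42.99 %

n(NaOH) = 0.03638 × 0.5572 = 0.02027 mol
Let x = n(H2C2O4), y = n(KHC2O4).
Titrant: 2x + 1y = 0.02027;  mass: 90.03x + 128.13y = 1.448
Solving, x = 6.914 × 10^-3 mol, y = 6.443 × 10^-3 mol
mass of H2C2O4 = 6.914 × 10^-3 × 90.03 = 0.6225 g
% H2C2O4 = 0.6225 / 1.448 × 100 = 42.99 %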